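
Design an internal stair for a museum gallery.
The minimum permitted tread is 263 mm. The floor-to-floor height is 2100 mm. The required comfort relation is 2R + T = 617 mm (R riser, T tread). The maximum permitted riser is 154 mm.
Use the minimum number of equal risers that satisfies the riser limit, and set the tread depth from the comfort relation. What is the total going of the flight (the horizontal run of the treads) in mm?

4121 mm

At most 154 each: 2100/154 = 13.64, giving 14 risers.
R = 2100 ÷ 14 = 150 mm.
T = 617 − 2·150 = 317 mm, which satisfies the 263 mm minimum.
Going = (14 − 1) × 317 = 4121 mm.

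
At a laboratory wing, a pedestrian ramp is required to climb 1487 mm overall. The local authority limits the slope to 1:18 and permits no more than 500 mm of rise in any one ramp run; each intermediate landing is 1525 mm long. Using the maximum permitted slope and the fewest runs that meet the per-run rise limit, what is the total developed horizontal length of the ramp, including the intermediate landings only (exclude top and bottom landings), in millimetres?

1487 / 500 = 2.974 → round up to 3 ramp runs. That means 2 intermediate landings.
Horizontal run for 1487 mm of rise at 1:18 is 1487 × 18 = 26766 mm.
Intermediate landings: 2 × 1525 = 3050 mm.
Total developed length = 26766 + 3050 = 29816 mm.

29816 mm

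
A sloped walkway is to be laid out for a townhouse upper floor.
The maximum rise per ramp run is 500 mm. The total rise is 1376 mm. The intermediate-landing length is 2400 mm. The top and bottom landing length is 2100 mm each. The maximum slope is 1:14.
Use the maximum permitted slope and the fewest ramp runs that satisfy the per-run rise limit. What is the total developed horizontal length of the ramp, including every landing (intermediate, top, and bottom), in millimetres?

⌈1376/500⌉ = 3 ramp runs. That means 2 intermediate landings.
Horizontal run for 1376 mm of rise at 1:14 is 1376 × 14 = 19264 mm.
Intermediate landings: 2 × 2400 = 4800 mm.
Top and bottom landings: 2 × 2100 = 4200 mm.
Total = 19264 + 4800 + 4200 = 28264 mm.

28264 mm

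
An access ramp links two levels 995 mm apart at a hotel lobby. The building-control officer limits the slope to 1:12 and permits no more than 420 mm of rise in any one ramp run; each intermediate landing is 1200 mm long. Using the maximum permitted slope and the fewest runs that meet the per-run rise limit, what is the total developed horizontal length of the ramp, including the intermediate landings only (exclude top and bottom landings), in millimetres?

14340 mm

⌈995/420⌉ = 3 ramp runs. That means 2 intermediate landings.
Ramp run (horizontal) at 1:12: 995 × 12 = 11940 mm.
Intermediate landings: 2 × 1200 = 2400 mm.
Total developed length = 11940 + 2400 = 14340 mm.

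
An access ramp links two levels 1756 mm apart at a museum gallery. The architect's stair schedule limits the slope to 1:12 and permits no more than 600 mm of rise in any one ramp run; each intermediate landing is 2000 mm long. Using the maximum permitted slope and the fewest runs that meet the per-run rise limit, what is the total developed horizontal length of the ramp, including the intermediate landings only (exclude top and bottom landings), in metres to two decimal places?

25.07 m

1756 / 600 = 2.93, so 3 ramp runs are needed. That means 2 intermediate landings.
Horizontal run for 1756 mm of rise at 1:12 is 1756 × 12 = 21072 mm.
Intermediate landings: 2 × 2000 = 4000 mm.
Developed length = 21072 + 4000 = 25072 mm.
= 25.07 m.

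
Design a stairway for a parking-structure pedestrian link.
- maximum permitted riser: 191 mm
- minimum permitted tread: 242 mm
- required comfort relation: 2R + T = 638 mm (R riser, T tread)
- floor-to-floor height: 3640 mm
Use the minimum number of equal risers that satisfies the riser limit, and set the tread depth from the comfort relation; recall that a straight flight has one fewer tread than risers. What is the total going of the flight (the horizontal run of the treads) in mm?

5206 mm

⌈3640/191⌉ = 20 risers.
Riser R = 3640 / 20 = 182 mm, within the 191 mm limit.
From 2R + T = 638: T = 638 − 364 = 274 mm.
Treads = 20 − 1 = 19; going = 19 × 274 = 5206 mm.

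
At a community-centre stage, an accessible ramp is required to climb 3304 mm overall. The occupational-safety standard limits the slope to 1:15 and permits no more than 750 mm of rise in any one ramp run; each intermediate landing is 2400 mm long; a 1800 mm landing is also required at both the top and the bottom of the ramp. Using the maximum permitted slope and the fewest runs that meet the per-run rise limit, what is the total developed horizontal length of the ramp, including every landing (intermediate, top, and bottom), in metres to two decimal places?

3304 / 750 = 4.41, so 5 ramp runs are needed. That means 4 intermediate landings.
Ramp run (horizontal) at 1:15: 3304 × 15 = 49560 mm.
Intermediate landings: 4 × 2400 = 9600 mm.
Top and bottom landings: 2 × 1800 = 3600 mm.
Total = 49560 + 9600 + 3600 = 62760 mm.
= 62.76 m.

62.76 m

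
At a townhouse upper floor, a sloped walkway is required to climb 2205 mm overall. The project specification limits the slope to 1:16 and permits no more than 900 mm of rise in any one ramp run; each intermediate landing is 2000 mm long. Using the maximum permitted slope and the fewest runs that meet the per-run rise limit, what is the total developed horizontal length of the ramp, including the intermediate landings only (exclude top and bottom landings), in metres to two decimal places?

39.28 m

2205 / 900 = 2.45, so 3 ramp runs are needed. That means 2 intermediate landings.
Horizontal run for 2205 mm of rise at 1:16 is 2205 × 16 = 35280 mm.
Intermediate landings: 2 × 2000 = 4000 mm.
Total developed length = 35280 + 4000 = 39280 mm.
= 39.28 m.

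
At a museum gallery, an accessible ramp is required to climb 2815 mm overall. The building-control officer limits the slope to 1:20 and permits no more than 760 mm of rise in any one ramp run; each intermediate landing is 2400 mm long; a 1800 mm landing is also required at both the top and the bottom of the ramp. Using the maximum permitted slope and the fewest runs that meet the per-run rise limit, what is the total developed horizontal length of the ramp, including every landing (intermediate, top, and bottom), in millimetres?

67100 mm

⌈2815/760⌉ = 4 ramp runs. That means 3 intermediate landings.
Horizontal run for 2815 mm of rise at 1:20 is 2815 × 20 = 56300 mm.
3 intermediate landings contribute 3 × 2400 = 7200 mm.
Top and bottom landings: 2 × 1800 = 3600 mm.
Total = 56300 + 7200 + 3600 = 67100 mm.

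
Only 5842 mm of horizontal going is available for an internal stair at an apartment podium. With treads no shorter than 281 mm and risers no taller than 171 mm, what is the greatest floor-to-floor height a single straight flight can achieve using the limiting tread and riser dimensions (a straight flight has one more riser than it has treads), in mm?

Treads that fit: ⌊5842 / 281⌋ = 20.
Risers = treads + 1 = 21.
Maximum height = 21 × 171 = 3591 mm.

3591 mm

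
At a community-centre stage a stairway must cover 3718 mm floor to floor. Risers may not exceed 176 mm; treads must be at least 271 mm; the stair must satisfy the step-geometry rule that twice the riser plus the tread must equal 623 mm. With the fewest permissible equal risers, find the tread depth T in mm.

285 mm

At most 176 each: 3718/176 = 21.12, giving 22 risers.
R = 3718 ÷ 22 = 169 mm.
T = 623 − 2·169 = 285 mm, which satisfies the 271 mm minimum.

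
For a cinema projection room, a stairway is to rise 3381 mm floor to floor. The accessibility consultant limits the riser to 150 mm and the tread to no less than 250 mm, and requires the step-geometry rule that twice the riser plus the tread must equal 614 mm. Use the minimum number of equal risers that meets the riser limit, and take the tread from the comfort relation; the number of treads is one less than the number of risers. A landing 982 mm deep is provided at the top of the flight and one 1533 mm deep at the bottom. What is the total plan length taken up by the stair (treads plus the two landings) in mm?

9555 mm

At most 150 each: 3381/150 = 22.54, giving 23 risers.
Riser R = 3381 / 23 = 147 mm, within the 150 mm limit.
From 2R + T = 614: T = 614 − 294 = 320 mm.
Going = (23 − 1) × 320 = 7040 mm.
Add landings: 7040 + 982 + 1533 = 9555 mm.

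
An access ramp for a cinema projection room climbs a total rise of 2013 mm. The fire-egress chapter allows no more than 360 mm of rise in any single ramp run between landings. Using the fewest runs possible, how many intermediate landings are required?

5 intermediate landings

⌈2013/360⌉ = 6 ramp runs.
6 runs are separated by 5 intermediate landings.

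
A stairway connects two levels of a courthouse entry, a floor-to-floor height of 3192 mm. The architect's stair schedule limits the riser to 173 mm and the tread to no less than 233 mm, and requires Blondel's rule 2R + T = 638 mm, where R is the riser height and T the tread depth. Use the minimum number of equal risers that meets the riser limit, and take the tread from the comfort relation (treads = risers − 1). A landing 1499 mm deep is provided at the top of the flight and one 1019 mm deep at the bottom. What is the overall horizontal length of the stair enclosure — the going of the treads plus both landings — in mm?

7954 mm

⌈3192/173⌉ = 19 risers.
R = 3192 ÷ 19 = 168 mm.
From 2R + T = 638: T = 638 − 336 = 302 mm.
Going = (19 − 1) × 302 = 5436 mm.
Add landings: 5436 + 1499 + 1019 = 7954 mm.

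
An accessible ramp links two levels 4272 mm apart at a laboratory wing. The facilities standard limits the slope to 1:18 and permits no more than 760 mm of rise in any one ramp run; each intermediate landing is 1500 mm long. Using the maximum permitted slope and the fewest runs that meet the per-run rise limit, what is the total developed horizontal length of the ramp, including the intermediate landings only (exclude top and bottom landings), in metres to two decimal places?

84.40 m

At most 760 each: 4272/760 = 5.62, giving 6 ramp runs. That means 5 intermediate landings.
Ramp run (horizontal) at 1:18: 4272 × 18 = 76896 mm.
5 intermediate landings contribute 5 × 1500 = 7500 mm.
Total developed length = 76896 + 7500 = 84396 mm.
= 84.40 m.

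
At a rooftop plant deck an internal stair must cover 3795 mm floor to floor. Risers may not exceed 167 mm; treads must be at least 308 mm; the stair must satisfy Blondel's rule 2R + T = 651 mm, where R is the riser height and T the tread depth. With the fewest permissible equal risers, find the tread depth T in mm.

⌈3795/167⌉ = 23 risers.
Riser R = 3795 / 23 = 165 mm, within the 167 mm limit.
Tread T = 651 − 2 × 165 = 321 mm (≥ 308 mm).

321 mm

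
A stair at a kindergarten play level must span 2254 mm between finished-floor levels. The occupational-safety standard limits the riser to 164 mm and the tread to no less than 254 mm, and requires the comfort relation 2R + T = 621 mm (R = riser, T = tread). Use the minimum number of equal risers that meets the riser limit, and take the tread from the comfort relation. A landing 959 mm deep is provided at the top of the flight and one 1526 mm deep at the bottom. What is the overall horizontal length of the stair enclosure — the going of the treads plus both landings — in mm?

At most 164 each: 2254/164 = 13.74, giving 14 risers.
R = 2254 ÷ 14 = 161 mm.
Tread T = 621 − 2 × 161 = 299 mm (≥ 254 mm).
Treads = 14 − 1 = 13; going = 13 × 299 = 3887 mm.
Enclosure = 3887 + 959 + 1526 = 6372 mm.

6372 mm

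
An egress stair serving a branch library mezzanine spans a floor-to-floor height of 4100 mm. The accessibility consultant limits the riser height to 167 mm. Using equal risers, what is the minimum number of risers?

4100 / 167 = 24.55, so 25 risers are needed.

25 risers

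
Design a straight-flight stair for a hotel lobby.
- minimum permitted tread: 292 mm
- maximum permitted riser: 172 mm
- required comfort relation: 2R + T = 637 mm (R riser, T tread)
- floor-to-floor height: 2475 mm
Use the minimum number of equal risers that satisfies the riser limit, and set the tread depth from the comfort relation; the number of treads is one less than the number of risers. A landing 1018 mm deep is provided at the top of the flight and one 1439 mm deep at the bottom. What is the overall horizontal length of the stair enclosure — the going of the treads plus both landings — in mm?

6755 mm

⌈2475/172⌉ = 15 risers.
R = 2475 ÷ 15 = 165 mm.
From 2R + T = 637: T = 637 − 330 = 307 mm.
15 risers give 14 treads; going = 14 × 307 = 4298 mm.
Add landings: 4298 + 1018 + 1439 = 6755 mm.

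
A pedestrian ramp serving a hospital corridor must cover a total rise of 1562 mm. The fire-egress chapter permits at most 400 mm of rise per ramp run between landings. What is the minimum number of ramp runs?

4 runs

⌈1562/400⌉ = 4 ramp runs.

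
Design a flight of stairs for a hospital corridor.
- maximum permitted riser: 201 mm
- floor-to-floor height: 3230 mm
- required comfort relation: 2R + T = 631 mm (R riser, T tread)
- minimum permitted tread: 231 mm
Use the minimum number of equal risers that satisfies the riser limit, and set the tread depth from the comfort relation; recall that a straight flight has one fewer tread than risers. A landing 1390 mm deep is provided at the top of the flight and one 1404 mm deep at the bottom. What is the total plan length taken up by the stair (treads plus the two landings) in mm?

3230 / 201 = 16.07, so 17 risers are needed.
Riser R = 3230 / 17 = 190 mm, within the 201 mm limit.
Tread T = 631 − 2 × 190 = 251 mm (≥ 231 mm).
Going = (17 − 1) × 251 = 4016 mm.
Enclosure = 4016 + 1390 + 1404 = 6810 mm.

6810 mm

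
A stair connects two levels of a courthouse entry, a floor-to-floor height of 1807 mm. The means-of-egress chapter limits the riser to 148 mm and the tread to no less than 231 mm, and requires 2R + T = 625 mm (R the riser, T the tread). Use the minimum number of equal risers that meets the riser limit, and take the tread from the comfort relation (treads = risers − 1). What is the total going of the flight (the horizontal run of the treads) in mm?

4164 mm

1807 / 148 = 12.209 → round up to 13 risers.
R = 1807 ÷ 13 = 139 mm.
From 2R + T = 625: T = 625 − 278 = 347 mm.
Going = (13 − 1) × 347 = 4164 mm.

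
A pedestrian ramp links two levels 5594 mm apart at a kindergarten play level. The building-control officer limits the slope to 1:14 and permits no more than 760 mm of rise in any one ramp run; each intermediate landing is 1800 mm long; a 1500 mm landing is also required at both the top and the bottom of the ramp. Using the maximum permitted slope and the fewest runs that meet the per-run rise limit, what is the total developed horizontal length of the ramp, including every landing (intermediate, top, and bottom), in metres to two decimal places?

93.92 m

5594 / 760 = 7.361 → round up to 8 ramp runs. That means 7 intermediate landings.
Ramp run (horizontal) at 1:14: 5594 × 14 = 78316 mm.
7 intermediate landings contribute 7 × 1800 = 12600 mm.
Top and bottom landings: 2 × 1500 = 3000 mm.
Total = 78316 + 12600 + 3000 = 93916 mm.
= 93.92 m.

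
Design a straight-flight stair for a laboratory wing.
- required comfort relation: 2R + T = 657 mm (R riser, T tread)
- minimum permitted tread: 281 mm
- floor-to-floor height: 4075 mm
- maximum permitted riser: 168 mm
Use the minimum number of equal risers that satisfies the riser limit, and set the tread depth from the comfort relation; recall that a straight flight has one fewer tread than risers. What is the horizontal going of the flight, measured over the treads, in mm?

7944 mm

4075 / 168 = 24.26, so 25 risers are needed.
Riser R = 4075 / 25 = 163 mm, within the 168 mm limit.
T = 657 − 2·163 = 331 mm, which satisfies the 281 mm minimum.
25 risers give 24 treads; going = 24 × 331 = 7944 mm.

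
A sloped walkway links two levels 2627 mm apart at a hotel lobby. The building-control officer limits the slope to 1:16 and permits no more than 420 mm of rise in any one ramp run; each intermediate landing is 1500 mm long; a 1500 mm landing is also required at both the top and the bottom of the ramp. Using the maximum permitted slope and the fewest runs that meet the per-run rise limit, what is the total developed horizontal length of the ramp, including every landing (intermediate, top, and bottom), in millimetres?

54032 mm

2627 / 420 = 6.25, so 7 ramp runs are needed. That means 6 intermediate landings.
Horizontal run for 2627 mm of rise at 1:16 is 2627 × 16 = 42032 mm.
6 intermediate landings contribute 6 × 1500 = 9000 mm.
Top and bottom landings: 2 × 1500 = 3000 mm.
Total = 42032 + 9000 + 3000 = 54032 mm.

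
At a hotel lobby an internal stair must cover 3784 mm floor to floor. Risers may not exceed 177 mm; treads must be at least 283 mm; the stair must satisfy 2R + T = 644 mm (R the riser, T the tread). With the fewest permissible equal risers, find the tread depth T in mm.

3784 / 177 = 21.38, so 22 risers are needed.
Riser R = 3784 / 22 = 172 mm, within the 177 mm limit.
T = 644 − 2·172 = 300 mm, which satisfies the 283 mm minimum.

300 mm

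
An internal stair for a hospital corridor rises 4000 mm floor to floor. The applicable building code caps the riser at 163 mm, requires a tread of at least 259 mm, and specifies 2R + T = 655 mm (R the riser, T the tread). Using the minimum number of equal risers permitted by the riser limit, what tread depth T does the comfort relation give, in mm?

335 mm

⌈4000/163⌉ = 25 risers.
Riser R = 4000 / 25 = 160 mm, within the 163 mm limit.
From 2R + T = 655: T = 655 − 320 = 335 mm.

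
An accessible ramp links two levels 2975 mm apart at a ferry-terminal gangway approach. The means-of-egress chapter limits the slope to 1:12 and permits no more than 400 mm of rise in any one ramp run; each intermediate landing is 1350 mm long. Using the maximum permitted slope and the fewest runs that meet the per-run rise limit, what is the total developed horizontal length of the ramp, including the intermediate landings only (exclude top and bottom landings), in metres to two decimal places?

2975 / 400 = 7.44, so 8 ramp runs are needed. That means 7 intermediate landings.
Horizontal run for 2975 mm of rise at 1:12 is 2975 × 12 = 35700 mm.
7 intermediate landings contribute 7 × 1350 = 9450 mm.
Total developed length = 35700 + 9450 = 45150 mm.
= 45.15 m.

45.15 m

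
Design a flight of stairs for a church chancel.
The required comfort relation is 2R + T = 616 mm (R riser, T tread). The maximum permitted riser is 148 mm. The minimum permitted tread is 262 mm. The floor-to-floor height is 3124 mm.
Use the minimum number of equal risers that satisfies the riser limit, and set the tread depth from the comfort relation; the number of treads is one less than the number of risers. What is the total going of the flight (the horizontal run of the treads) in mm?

⌈3124/148⌉ = 22 risers.
Riser R = 3124 / 22 = 142 mm, within the 148 mm limit.
T = 616 − 2·142 = 332 mm, which satisfies the 262 mm minimum.
Treads = 22 − 1 = 21; going = 21 × 332 = 6972 mm.

6972 mm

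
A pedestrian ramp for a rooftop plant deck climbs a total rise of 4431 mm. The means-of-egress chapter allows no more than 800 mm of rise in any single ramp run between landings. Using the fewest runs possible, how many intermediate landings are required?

4431 / 800 = 5.539 → round up to 6 ramp runs.
6 runs are separated by 5 intermediate landings.

5 intermediate landings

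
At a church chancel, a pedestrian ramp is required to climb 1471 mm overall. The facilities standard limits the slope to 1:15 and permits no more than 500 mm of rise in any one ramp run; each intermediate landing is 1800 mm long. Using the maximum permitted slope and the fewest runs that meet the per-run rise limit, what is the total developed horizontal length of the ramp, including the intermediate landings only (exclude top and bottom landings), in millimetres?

⌈1471/500⌉ = 3 ramp runs. That means 2 intermediate landings.
Ramp run (horizontal) at 1:15: 1471 × 15 = 22065 mm.
Intermediate landings: 2 × 1800 = 3600 mm.
Total developed length = 22065 + 3600 = 25665 mm.

25665 mm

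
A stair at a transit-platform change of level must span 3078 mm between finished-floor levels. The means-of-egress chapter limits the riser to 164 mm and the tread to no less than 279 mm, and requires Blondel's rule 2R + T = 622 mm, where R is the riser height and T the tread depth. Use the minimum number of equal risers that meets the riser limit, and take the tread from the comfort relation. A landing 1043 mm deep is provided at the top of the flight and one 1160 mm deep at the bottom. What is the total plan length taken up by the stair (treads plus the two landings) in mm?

7567 mm

⌈3078/164⌉ = 19 risers.
Each riser is 3078/19 = 162 mm (≤ 164 mm).
T = 622 − 2·162 = 298 mm, which satisfies the 279 mm minimum.
19 risers give 18 treads; going = 18 × 298 = 5364 mm.
Enclosure = 5364 + 1043 + 1160 = 7567 mm.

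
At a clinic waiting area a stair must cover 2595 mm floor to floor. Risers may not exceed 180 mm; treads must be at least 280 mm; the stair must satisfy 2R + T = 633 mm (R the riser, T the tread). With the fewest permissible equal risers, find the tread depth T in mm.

At most 180 each: 2595/180 = 14.42, giving 15 risers.
Each riser is 2595/15 = 173 mm (≤ 180 mm).
Tread T = 633 − 2 × 173 = 287 mm (≥ 280 mm).

287 mm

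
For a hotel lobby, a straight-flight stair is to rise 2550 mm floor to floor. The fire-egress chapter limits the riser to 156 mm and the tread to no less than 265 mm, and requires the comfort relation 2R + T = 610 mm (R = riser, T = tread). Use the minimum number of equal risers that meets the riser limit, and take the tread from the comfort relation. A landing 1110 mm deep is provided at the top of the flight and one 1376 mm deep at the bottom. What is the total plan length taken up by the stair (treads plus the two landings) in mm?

⌈2550/156⌉ = 17 risers.
R = 2550 ÷ 17 = 150 mm.
T = 610 − 2·150 = 310 mm, which satisfies the 265 mm minimum.
Treads = 17 − 1 = 16; going = 16 × 310 = 4960 mm.
Enclosure = 4960 + 1110 + 1376 = 7446 mm.

7446 mm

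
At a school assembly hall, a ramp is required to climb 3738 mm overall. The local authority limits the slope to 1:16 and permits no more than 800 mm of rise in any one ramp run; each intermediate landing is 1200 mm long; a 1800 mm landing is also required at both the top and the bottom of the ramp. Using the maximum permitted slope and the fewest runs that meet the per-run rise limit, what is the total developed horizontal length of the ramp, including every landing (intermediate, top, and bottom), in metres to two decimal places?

3738 / 800 = 4.67, so 5 ramp runs are needed. That means 4 intermediate landings.
Ramp run (horizontal) at 1:16: 3738 × 16 = 59808 mm.
4 intermediate landings contribute 4 × 1200 = 4800 mm.
Top and bottom landings: 2 × 1800 = 3600 mm.
Total = 59808 + 4800 + 3600 = 68208 mm.
= 68.21 m.

68.21 m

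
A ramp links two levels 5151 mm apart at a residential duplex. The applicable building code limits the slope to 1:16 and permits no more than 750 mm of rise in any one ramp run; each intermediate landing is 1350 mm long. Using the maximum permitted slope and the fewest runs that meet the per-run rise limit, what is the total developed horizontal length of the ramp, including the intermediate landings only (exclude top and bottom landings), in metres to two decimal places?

At most 750 each: 5151/750 = 6.87, giving 7 ramp runs. That means 6 intermediate landings.
Ramp run (horizontal) at 1:16: 5151 × 16 = 82416 mm.
6 intermediate landings contribute 6 × 1350 = 8100 mm.
Developed length = 82416 + 8100 = 90516 mm.
= 90.52 m.

90.52 m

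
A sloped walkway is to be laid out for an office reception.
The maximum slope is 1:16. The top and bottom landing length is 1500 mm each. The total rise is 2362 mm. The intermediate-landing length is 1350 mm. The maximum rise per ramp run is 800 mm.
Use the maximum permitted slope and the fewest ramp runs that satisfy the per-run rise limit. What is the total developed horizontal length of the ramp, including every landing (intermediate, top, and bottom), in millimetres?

43492 mm

2362 / 800 = 2.95, so 3 ramp runs are needed. That means 2 intermediate landings.
Horizontal run for 2362 mm of rise at 1:16 is 2362 × 16 = 37792 mm.
2 intermediate landings contribute 2 × 1350 = 2700 mm.
Top and bottom landings: 2 × 1500 = 3000 mm.
Total = 37792 + 2700 + 3000 = 43492 mm.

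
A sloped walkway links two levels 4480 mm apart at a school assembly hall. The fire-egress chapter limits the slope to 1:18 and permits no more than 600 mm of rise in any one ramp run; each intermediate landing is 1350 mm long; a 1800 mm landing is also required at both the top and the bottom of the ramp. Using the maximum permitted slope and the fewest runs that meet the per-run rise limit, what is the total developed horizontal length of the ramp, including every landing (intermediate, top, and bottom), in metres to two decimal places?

At most 600 each: 4480/600 = 7.47, giving 8 ramp runs. That means 7 intermediate landings.
Ramp run (horizontal) at 1:18: 4480 × 18 = 80640 mm.
7 intermediate landings contribute 7 × 1350 = 9450 mm.
Top and bottom landings: 2 × 1800 = 3600 mm.
Total = 80640 + 9450 + 3600 = 93690 mm.
= 93.69 m.

93.69 m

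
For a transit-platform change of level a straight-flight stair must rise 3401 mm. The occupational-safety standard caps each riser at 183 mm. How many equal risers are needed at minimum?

3401 / 183 = 18.58, so 19 risers are needed.

19 risers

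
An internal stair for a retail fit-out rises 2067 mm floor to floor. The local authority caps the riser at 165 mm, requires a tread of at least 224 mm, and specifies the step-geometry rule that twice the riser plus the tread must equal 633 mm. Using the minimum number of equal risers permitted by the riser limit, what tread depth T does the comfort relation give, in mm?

315 mm

⌈2067/165⌉ = 13 risers.
Each riser is 2067/13 = 159 mm (≤ 165 mm).
T = 633 − 2·159 = 315 mm, which satisfies the 224 mm minimum.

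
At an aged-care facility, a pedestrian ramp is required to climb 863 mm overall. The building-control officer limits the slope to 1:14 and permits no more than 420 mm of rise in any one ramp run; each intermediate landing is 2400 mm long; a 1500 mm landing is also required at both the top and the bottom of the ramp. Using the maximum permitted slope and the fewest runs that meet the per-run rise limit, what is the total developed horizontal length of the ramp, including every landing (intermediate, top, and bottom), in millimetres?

863 / 420 = 2.055 → round up to 3 ramp runs. That means 2 intermediate landings.
Horizontal run for 863 mm of rise at 1:14 is 863 × 14 = 12082 mm.
Intermediate landings: 2 × 2400 = 4800 mm.
Top and bottom landings: 2 × 1500 = 3000 mm.
Total = 12082 + 4800 + 3000 = 19882 mm.

19882 mm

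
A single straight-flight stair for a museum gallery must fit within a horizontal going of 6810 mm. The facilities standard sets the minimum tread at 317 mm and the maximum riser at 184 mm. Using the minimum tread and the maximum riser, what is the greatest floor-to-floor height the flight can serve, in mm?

Treads that fit: ⌊6810 / 317⌋ = 21.
Risers = treads + 1 = 22.
Maximum height = 22 × 184 = 4048 mm.

4048 mm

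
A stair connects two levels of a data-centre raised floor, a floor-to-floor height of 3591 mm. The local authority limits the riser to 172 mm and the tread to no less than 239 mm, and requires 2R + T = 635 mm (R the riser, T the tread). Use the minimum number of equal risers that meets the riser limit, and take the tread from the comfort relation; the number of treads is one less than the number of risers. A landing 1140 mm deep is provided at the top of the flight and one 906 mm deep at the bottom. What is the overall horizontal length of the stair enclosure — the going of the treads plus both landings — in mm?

⌈3591/172⌉ = 21 risers.
Riser R = 3591 / 21 = 171 mm, within the 172 mm limit.
From 2R + T = 635: T = 635 − 342 = 293 mm.
Going = (21 − 1) × 293 = 5860 mm.
Enclosure = 5860 + 1140 + 906 = 7906 mm.

7906 mm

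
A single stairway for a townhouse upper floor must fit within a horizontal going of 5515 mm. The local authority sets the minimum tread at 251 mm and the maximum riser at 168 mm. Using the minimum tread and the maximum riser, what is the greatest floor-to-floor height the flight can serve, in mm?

Treads that fit: ⌊5515 / 251⌋ = 21.
Risers = treads + 1 = 22.
Maximum height = 22 × 168 = 3696 mm.

3696 mm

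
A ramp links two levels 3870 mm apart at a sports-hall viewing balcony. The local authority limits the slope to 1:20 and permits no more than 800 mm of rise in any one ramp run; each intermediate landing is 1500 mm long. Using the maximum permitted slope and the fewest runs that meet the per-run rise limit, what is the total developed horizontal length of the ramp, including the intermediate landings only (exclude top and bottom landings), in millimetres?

83400 mm

At most 800 each: 3870/800 = 4.84, giving 5 ramp runs. That means 4 intermediate landings.
Horizontal run for 3870 mm of rise at 1:20 is 3870 × 20 = 77400 mm.
Intermediate landings: 4 × 1500 = 6000 mm.
Developed length = 77400 + 6000 = 83400 mm.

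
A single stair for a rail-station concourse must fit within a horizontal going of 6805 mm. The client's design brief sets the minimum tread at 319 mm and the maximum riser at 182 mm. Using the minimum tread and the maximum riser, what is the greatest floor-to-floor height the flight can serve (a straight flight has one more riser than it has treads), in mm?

4004 mm

Treads that fit: ⌊6805 / 319⌋ = 21.
Risers = treads + 1 = 22.
Maximum height = 22 × 182 = 4004 mm.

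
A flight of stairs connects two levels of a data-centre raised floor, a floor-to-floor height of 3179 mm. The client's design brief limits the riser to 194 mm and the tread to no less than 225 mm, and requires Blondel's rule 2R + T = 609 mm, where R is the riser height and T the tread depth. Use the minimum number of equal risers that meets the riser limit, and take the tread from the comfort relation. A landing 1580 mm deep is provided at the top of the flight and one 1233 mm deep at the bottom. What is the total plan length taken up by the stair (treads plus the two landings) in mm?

6573 mm

3179 / 194 = 16.39, so 17 risers are needed.
Each riser is 3179/17 = 187 mm (≤ 194 mm).
T = 609 − 2·187 = 235 mm, which satisfies the 225 mm minimum.
17 risers give 16 treads; going = 16 × 235 = 3760 mm.
Add landings: 3760 + 1580 + 1233 = 6573 mm.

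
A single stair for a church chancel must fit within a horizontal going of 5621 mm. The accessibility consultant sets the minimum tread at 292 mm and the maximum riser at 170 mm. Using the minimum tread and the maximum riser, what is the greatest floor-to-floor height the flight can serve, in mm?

3400 mm

Treads that fit: ⌊5621 / 292⌋ = 19.
Risers = treads + 1 = 20.
Maximum height = 20 × 170 = 3400 mm.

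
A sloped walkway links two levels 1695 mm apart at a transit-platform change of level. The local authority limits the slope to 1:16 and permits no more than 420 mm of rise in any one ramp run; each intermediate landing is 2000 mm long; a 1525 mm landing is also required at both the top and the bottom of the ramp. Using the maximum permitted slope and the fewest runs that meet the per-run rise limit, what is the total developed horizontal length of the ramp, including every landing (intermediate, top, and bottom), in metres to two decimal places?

At most 420 each: 1695/420 = 4.04, giving 5 ramp runs. That means 4 intermediate landings.
Ramp run (horizontal) at 1:16: 1695 × 16 = 27120 mm.
4 intermediate landings contribute 4 × 2000 = 8000 mm.
Top and bottom landings: 2 × 1525 = 3050 mm.
Total = 27120 + 8000 + 3050 = 38170 mm.
= 38.17 m.

38.17 m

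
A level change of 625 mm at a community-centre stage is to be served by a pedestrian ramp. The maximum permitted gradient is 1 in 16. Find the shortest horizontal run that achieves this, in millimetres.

10000 mm

At 1:16 the run is 16 × 625 = 10000 mm.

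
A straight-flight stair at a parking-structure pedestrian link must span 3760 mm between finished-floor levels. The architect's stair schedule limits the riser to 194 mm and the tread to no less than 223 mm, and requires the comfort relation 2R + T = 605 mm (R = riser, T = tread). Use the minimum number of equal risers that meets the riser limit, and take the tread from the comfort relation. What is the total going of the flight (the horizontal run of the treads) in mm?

4351 mm

3760 / 194 = 19.381 → round up to 20 risers.
R = 3760 ÷ 20 = 188 mm.
T = 605 − 2·188 = 229 mm, which satisfies the 223 mm minimum.
Treads = 20 − 1 = 19; going = 19 × 229 = 4351 mm.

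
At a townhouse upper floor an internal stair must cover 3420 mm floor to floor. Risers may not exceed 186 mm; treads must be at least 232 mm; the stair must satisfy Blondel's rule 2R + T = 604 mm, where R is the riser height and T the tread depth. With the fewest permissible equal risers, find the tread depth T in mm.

244 mm

3420 / 186 = 18.39, so 19 risers are needed.
Each riser is 3420/19 = 180 mm (≤ 186 mm).
T = 604 − 2·180 = 244 mm, which satisfies the 232 mm minimum.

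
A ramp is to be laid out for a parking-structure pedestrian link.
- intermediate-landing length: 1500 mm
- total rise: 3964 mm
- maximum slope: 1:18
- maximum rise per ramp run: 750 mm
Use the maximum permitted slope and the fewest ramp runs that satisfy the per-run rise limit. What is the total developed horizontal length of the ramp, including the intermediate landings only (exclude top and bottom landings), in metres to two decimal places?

78.85 m

3964 / 750 = 5.285 → round up to 6 ramp runs. That means 5 intermediate landings.
Horizontal run for 3964 mm of rise at 1:18 is 3964 × 18 = 71352 mm.
Intermediate landings: 5 × 1500 = 7500 mm.
Total developed length = 71352 + 7500 = 78852 mm.
= 78.85 m.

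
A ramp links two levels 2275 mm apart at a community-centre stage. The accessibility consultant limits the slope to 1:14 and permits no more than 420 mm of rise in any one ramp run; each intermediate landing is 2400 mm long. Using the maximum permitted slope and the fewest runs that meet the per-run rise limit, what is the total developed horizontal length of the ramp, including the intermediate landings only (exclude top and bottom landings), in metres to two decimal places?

2275 / 420 = 5.42, so 6 ramp runs are needed. That means 5 intermediate landings.
Ramp run (horizontal) at 1:14: 2275 × 14 = 31850 mm.
5 intermediate landings contribute 5 × 2400 = 12000 mm.
Total developed length = 31850 + 12000 = 43850 mm.
= 43.85 m.

43.85 m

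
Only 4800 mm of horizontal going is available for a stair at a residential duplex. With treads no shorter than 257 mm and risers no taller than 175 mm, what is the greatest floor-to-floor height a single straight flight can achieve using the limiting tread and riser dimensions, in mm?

3325 mm

Treads that fit: ⌊4800 / 257⌋ = 18.
Risers = treads + 1 = 19.
Maximum height = 19 × 175 = 3325 mm.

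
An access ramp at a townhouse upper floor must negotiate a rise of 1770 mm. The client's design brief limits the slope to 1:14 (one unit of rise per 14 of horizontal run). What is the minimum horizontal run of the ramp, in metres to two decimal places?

At 1:14 the run is 14 × 1770 = 24780 mm.
24780 mm = 24.78 m.

24.78 m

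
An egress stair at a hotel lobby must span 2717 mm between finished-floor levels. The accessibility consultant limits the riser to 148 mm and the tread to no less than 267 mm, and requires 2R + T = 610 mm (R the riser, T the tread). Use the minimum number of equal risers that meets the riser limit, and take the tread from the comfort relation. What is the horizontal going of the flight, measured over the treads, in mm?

⌈2717/148⌉ = 19 risers.
Each riser is 2717/19 = 143 mm (≤ 148 mm).
From 2R + T = 610: T = 610 − 286 = 324 mm.
Treads = 19 − 1 = 18; going = 18 × 324 = 5832 mm.

5832 mm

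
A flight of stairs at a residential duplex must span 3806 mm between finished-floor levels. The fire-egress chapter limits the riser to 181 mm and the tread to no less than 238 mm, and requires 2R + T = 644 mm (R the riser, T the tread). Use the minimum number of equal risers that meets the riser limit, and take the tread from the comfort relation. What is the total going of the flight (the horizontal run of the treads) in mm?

3806 / 181 = 21.03, so 22 risers are needed.
Each riser is 3806/22 = 173 mm (≤ 181 mm).
From 2R + T = 644: T = 644 − 346 = 298 mm.
22 risers give 21 treads; going = 21 × 298 = 6258 mm.

6258 mm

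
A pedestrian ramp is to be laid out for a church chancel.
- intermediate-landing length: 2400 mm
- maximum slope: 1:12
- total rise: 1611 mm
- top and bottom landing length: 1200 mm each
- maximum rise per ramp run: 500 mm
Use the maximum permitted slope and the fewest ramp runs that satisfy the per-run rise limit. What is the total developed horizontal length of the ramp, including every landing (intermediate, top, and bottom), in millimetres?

⌈1611/500⌉ = 4 ramp runs. That means 3 intermediate landings.
Horizontal run for 1611 mm of rise at 1:12 is 1611 × 12 = 19332 mm.
Intermediate landings: 3 × 2400 = 7200 mm.
Top and bottom landings: 2 × 1200 = 2400 mm.
Total = 19332 + 7200 + 2400 = 28932 mm.

28932 mm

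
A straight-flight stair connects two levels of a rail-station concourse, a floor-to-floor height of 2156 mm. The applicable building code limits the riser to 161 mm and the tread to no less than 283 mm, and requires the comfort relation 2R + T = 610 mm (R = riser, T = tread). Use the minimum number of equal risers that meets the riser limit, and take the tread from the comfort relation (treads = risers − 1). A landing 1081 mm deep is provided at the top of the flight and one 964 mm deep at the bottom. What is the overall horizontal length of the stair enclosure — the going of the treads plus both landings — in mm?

5971 mm

⌈2156/161⌉ = 14 risers.
Each riser is 2156/14 = 154 mm (≤ 161 mm).
Tread T = 610 − 2 × 154 = 302 mm (≥ 283 mm).
Treads = 14 − 1 = 13; going = 13 × 302 = 3926 mm.
Enclosure = 3926 + 1081 + 964 = 5971 mm.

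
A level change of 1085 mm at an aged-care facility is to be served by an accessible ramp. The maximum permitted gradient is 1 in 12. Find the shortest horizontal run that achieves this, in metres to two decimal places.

13.02 m

Run = rise × 12 = 1085 × 12 = 13020 mm.
13020 mm = 13.02 m.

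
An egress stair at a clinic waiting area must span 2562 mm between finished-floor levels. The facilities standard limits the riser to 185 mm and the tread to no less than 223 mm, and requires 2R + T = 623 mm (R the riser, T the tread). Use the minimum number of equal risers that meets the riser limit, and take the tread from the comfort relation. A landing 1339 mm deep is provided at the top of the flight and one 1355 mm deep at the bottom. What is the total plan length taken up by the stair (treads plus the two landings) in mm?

6035 mm

2562 / 185 = 13.849 → round up to 14 risers.
Riser R = 2562 / 14 = 183 mm, within the 185 mm limit.
From 2R + T = 623: T = 623 − 366 = 257 mm.
Going = (14 − 1) × 257 = 3341 mm.
Enclosure = 3341 + 1339 + 1355 = 6035 mm.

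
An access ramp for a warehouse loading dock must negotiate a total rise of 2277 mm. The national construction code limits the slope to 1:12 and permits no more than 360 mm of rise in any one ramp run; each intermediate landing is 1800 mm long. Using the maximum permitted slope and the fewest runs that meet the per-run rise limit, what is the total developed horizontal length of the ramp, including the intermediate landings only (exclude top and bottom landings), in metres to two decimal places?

2277 / 360 = 6.325 → round up to 7 ramp runs. That means 6 intermediate landings.
Ramp run (horizontal) at 1:12: 2277 × 12 = 27324 mm.
6 intermediate landings contribute 6 × 1800 = 10800 mm.
Developed length = 27324 + 10800 = 38124 mm.
= 38.12 m.

38.12 m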